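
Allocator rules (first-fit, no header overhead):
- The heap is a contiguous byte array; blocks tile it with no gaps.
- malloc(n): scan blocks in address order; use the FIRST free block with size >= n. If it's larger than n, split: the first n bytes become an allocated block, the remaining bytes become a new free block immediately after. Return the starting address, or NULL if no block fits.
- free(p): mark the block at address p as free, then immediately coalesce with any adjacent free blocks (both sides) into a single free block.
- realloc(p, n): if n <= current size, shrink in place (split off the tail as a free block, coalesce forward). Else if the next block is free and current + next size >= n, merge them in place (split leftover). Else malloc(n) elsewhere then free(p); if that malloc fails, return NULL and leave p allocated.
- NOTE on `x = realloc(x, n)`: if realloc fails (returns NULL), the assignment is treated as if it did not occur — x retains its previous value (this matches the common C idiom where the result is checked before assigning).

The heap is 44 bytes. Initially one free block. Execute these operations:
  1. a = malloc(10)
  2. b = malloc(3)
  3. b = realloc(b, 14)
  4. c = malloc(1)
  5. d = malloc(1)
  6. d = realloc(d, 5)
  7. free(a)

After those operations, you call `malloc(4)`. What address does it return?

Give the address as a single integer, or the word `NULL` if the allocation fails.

Answer: 0

Derivation:
Op 1: a = malloc(10) -> a = 0; heap: [0-9 ALLOC][10-43 FREE]
Op 2: b = malloc(3) -> b = 10; heap: [0-9 ALLOC][10-12 ALLOC][13-43 FREE]
Op 3: b = realloc(b, 14) -> b = 10; heap: [0-9 ALLOC][10-23 ALLOC][24-43 FREE]
Op 4: c = malloc(1) -> c = 24; heap: [0-9 ALLOC][10-23 ALLOC][24-24 ALLOC][25-43 FREE]
Op 5: d = malloc(1) -> d = 25; heap: [0-9 ALLOC][10-23 ALLOC][24-24 ALLOC][25-25 ALLOC][26-43 FREE]
Op 6: d = realloc(d, 5) -> d = 25; heap: [0-9 ALLOC][10-23 ALLOC][24-24 ALLOC][25-29 ALLOC][30-43 FREE]
Op 7: free(a) -> (freed a); heap: [0-9 FREE][10-23 ALLOC][24-24 ALLOC][25-29 ALLOC][30-43 FREE]
malloc(4): first-fit scan over [0-9 FREE][10-23 ALLOC][24-24 ALLOC][25-29 ALLOC][30-43 FREE] -> 0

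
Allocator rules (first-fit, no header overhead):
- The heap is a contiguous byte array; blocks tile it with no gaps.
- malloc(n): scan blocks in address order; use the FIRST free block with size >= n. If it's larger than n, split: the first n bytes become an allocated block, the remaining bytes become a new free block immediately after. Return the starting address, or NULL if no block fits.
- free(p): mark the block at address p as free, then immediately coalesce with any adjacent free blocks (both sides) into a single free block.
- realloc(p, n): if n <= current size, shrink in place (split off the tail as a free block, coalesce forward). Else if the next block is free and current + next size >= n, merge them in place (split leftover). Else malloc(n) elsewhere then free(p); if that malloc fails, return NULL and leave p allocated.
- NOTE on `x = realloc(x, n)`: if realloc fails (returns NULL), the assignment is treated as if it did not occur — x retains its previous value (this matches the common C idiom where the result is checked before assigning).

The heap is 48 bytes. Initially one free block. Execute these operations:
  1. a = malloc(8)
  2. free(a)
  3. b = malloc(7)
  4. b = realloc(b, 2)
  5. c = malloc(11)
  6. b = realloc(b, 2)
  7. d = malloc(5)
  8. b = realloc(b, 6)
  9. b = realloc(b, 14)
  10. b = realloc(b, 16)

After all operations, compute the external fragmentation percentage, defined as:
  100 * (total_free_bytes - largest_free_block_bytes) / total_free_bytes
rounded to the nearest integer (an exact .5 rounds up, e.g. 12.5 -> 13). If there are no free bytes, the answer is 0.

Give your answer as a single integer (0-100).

Answer: 13

Derivation:
Op 1: a = malloc(8) -> a = 0; heap: [0-7 ALLOC][8-47 FREE]
Op 2: free(a) -> (freed a); heap: [0-47 FREE]
Op 3: b = malloc(7) -> b = 0; heap: [0-6 ALLOC][7-47 FREE]
Op 4: b = realloc(b, 2) -> b = 0; heap: [0-1 ALLOC][2-47 FREE]
Op 5: c = malloc(11) -> c = 2; heap: [0-1 ALLOC][2-12 ALLOC][13-47 FREE]
Op 6: b = realloc(b, 2) -> b = 0; heap: [0-1 ALLOC][2-12 ALLOC][13-47 FREE]
Op 7: d = malloc(5) -> d = 13; heap: [0-1 ALLOC][2-12 ALLOC][13-17 ALLOC][18-47 FREE]
Op 8: b = realloc(b, 6) -> b = 18; heap: [0-1 FREE][2-12 ALLOC][13-17 ALLOC][18-23 ALLOC][24-47 FREE]
Op 9: b = realloc(b, 14) -> b = 18; heap: [0-1 FREE][2-12 ALLOC][13-17 ALLOC][18-31 ALLOC][32-47 FREE]
Op 10: b = realloc(b, 16) -> b = 18; heap: [0-1 FREE][2-12 ALLOC][13-17 ALLOC][18-33 ALLOC][34-47 FREE]
Free blocks: [2 14] total_free=16 largest=14 -> 100*(16-14)/16 = 200/16 = 12.5 -> rounds to 13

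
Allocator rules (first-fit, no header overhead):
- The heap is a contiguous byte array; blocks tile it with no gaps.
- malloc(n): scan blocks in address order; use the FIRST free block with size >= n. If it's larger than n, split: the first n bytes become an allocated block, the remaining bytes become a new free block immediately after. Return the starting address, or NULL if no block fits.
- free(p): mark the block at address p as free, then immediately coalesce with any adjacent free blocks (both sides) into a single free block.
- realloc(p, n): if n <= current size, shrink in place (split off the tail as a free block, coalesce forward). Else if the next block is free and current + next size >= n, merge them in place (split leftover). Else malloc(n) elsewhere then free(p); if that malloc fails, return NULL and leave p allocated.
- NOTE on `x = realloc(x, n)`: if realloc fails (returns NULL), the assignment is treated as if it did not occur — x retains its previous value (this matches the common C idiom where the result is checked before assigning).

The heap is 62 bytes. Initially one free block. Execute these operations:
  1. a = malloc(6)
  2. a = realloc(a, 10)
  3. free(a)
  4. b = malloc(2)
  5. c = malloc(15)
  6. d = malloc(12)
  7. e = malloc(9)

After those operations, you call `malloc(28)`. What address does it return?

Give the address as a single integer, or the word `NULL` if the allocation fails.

Op 1: a = malloc(6) -> a = 0; heap: [0-5 ALLOC][6-61 FREE]
Op 2: a = realloc(a, 10) -> a = 0; heap: [0-9 ALLOC][10-61 FREE]
Op 3: free(a) -> (freed a); heap: [0-61 FREE]
Op 4: b = malloc(2) -> b = 0; heap: [0-1 ALLOC][2-61 FREE]
Op 5: c = malloc(15) -> c = 2; heap: [0-1 ALLOC][2-16 ALLOC][17-61 FREE]
Op 6: d = malloc(12) -> d = 17; heap: [0-1 ALLOC][2-16 ALLOC][17-28 ALLOC][29-61 FREE]
Op 7: e = malloc(9) -> e = 29; heap: [0-1 ALLOC][2-16 ALLOC][17-28 ALLOC][29-37 ALLOC][38-61 FREE]
malloc(28): first-fit scan over [0-1 ALLOC][2-16 ALLOC][17-28 ALLOC][29-37 ALLOC][38-61 FREE] -> NULL

Answer: NULL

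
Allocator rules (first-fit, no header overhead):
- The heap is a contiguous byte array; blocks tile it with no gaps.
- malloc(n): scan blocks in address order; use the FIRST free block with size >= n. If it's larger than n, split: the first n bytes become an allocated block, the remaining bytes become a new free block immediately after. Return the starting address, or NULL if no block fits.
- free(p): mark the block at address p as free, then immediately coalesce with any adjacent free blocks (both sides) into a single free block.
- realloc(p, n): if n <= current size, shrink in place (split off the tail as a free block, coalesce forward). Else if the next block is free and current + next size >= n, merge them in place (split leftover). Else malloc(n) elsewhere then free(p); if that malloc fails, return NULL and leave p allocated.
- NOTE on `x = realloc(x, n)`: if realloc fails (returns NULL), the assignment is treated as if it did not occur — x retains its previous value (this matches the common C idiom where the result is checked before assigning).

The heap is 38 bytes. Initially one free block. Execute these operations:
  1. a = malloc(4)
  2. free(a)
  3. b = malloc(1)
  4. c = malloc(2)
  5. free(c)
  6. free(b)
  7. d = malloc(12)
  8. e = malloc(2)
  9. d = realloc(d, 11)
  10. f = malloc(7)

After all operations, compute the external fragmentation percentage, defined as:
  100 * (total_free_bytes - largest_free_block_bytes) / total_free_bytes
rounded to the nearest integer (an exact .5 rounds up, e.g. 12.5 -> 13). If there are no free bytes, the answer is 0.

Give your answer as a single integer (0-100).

Op 1: a = malloc(4) -> a = 0; heap: [0-3 ALLOC][4-37 FREE]
Op 2: free(a) -> (freed a); heap: [0-37 FREE]
Op 3: b = malloc(1) -> b = 0; heap: [0-0 ALLOC][1-37 FREE]
Op 4: c = malloc(2) -> c = 1; heap: [0-0 ALLOC][1-2 ALLOC][3-37 FREE]
Op 5: free(c) -> (freed c); heap: [0-0 ALLOC][1-37 FREE]
Op 6: free(b) -> (freed b); heap: [0-37 FREE]
Op 7: d = malloc(12) -> d = 0; heap: [0-11 ALLOC][12-37 FREE]
Op 8: e = malloc(2) -> e = 12; heap: [0-11 ALLOC][12-13 ALLOC][14-37 FREE]
Op 9: d = realloc(d, 11) -> d = 0; heap: [0-10 ALLOC][11-11 FREE][12-13 ALLOC][14-37 FREE]
Op 10: f = malloc(7) -> f = 14; heap: [0-10 ALLOC][11-11 FREE][12-13 ALLOC][14-20 ALLOC][21-37 FREE]
Free blocks: [1 17] total_free=18 largest=17 -> 100*(18-17)/18 = 100/18 ≈ 5.556 -> rounds to 6

Answer: 6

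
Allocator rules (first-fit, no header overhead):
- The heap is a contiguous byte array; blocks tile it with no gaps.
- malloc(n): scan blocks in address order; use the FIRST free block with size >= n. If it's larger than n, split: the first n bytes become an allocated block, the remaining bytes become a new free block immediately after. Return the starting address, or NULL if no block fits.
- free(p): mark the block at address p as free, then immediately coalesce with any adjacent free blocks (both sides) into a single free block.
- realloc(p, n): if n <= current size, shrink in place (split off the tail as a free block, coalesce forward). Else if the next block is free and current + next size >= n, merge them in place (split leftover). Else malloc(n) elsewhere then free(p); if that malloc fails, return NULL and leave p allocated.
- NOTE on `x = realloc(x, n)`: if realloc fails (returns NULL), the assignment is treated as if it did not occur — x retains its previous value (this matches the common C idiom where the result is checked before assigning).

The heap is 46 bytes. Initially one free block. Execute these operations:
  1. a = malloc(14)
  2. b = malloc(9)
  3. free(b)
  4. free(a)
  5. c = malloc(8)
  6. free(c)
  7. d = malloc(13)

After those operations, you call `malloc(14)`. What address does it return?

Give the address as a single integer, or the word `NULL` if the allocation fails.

Answer: 13

Derivation:
Op 1: a = malloc(14) -> a = 0; heap: [0-13 ALLOC][14-45 FREE]
Op 2: b = malloc(9) -> b = 14; heap: [0-13 ALLOC][14-22 ALLOC][23-45 FREE]
Op 3: free(b) -> (freed b); heap: [0-13 ALLOC][14-45 FREE]
Op 4: free(a) -> (freed a); heap: [0-45 FREE]
Op 5: c = malloc(8) -> c = 0; heap: [0-7 ALLOC][8-45 FREE]
Op 6: free(c) -> (freed c); heap: [0-45 FREE]
Op 7: d = malloc(13) -> d = 0; heap: [0-12 ALLOC][13-45 FREE]
malloc(14): first-fit scan over [0-12 ALLOC][13-45 FREE] -> 13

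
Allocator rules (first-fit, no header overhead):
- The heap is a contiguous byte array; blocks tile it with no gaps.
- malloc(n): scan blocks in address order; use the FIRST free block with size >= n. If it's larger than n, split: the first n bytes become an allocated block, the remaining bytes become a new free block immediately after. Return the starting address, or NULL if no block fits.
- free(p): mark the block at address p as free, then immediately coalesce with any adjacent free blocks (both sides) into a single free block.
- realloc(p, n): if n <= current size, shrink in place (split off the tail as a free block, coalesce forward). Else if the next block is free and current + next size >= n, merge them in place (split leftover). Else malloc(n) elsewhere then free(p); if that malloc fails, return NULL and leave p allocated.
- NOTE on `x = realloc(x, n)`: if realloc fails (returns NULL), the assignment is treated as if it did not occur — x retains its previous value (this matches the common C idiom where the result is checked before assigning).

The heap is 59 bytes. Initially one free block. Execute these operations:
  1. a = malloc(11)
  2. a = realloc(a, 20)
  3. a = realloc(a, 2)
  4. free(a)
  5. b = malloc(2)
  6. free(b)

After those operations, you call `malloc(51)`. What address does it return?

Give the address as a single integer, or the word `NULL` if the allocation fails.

Answer: 0

Derivation:
Op 1: a = malloc(11) -> a = 0; heap: [0-10 ALLOC][11-58 FREE]
Op 2: a = realloc(a, 20) -> a = 0; heap: [0-19 ALLOC][20-58 FREE]
Op 3: a = realloc(a, 2) -> a = 0; heap: [0-1 ALLOC][2-58 FREE]
Op 4: free(a) -> (freed a); heap: [0-58 FREE]
Op 5: b = malloc(2) -> b = 0; heap: [0-1 ALLOC][2-58 FREE]
Op 6: free(b) -> (freed b); heap: [0-58 FREE]
malloc(51): first-fit scan over [0-58 FREE] -> 0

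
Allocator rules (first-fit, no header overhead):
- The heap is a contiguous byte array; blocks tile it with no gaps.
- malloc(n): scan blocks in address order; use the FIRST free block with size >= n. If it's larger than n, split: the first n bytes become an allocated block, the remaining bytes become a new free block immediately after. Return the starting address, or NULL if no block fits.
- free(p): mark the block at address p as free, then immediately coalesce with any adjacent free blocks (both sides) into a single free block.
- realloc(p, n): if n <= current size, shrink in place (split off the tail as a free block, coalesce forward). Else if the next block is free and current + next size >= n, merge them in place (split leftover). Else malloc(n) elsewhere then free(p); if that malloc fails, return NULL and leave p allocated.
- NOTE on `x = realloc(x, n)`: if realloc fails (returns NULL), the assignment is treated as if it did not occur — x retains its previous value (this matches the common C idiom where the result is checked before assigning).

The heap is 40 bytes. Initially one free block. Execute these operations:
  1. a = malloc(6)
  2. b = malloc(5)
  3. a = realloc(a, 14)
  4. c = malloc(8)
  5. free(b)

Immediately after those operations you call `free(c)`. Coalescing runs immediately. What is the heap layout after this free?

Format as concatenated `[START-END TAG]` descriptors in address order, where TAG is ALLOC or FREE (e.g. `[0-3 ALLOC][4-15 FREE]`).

Op 1: a = malloc(6) -> a = 0; heap: [0-5 ALLOC][6-39 FREE]
Op 2: b = malloc(5) -> b = 6; heap: [0-5 ALLOC][6-10 ALLOC][11-39 FREE]
Op 3: a = realloc(a, 14) -> a = 11; heap: [0-5 FREE][6-10 ALLOC][11-24 ALLOC][25-39 FREE]
Op 4: c = malloc(8) -> c = 25; heap: [0-5 FREE][6-10 ALLOC][11-24 ALLOC][25-32 ALLOC][33-39 FREE]
Op 5: free(b) -> (freed b); heap: [0-10 FREE][11-24 ALLOC][25-32 ALLOC][33-39 FREE]
free(c): c = 25 -> block [25-32 ALLOC]; mark free, coalesce with adjacent free neighbors -> [0-10 FREE][11-24 ALLOC][25-39 FREE]

Answer: [0-10 FREE][11-24 ALLOC][25-39 FREE]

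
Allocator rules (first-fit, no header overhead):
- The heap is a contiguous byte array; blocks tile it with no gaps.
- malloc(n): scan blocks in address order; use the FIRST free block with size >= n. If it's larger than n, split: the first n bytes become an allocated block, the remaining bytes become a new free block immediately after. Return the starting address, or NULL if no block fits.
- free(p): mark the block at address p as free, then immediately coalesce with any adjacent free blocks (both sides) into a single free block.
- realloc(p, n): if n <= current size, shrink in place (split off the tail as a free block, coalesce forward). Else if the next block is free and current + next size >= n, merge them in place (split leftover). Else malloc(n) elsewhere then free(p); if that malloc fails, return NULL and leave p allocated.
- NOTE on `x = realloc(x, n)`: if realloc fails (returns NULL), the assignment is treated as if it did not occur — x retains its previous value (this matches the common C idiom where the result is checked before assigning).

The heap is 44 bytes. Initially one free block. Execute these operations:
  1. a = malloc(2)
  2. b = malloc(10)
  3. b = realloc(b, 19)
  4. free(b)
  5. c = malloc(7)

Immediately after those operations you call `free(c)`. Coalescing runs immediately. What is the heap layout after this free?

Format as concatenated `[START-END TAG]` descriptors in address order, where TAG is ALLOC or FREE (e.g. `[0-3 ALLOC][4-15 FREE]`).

Answer: [0-1 ALLOC][2-43 FREE]

Derivation:
Op 1: a = malloc(2) -> a = 0; heap: [0-1 ALLOC][2-43 FREE]
Op 2: b = malloc(10) -> b = 2; heap: [0-1 ALLOC][2-11 ALLOC][12-43 FREE]
Op 3: b = realloc(b, 19) -> b = 2; heap: [0-1 ALLOC][2-20 ALLOC][21-43 FREE]
Op 4: free(b) -> (freed b); heap: [0-1 ALLOC][2-43 FREE]
Op 5: c = malloc(7) -> c = 2; heap: [0-1 ALLOC][2-8 ALLOC][9-43 FREE]
free(c): c = 2 -> block [2-8 ALLOC]; mark free, coalesce with adjacent free neighbors -> [0-1 ALLOC][2-43 FREE]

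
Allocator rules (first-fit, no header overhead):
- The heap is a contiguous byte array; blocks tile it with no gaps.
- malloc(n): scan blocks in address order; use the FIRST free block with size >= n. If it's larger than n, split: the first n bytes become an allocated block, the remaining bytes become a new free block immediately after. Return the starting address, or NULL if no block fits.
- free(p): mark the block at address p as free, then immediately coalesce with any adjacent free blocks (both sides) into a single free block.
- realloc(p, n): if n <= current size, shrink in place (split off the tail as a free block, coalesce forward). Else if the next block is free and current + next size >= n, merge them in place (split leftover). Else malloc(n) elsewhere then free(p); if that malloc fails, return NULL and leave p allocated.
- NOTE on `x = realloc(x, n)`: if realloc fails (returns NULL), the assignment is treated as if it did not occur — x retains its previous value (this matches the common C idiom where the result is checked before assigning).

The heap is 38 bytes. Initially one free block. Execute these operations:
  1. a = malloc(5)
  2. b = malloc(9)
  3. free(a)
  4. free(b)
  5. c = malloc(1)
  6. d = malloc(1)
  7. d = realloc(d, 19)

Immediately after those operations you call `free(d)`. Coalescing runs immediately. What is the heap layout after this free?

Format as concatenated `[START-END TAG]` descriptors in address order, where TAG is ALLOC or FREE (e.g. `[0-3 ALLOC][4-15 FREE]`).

Op 1: a = malloc(5) -> a = 0; heap: [0-4 ALLOC][5-37 FREE]
Op 2: b = malloc(9) -> b = 5; heap: [0-4 ALLOC][5-13 ALLOC][14-37 FREE]
Op 3: free(a) -> (freed a); heap: [0-4 FREE][5-13 ALLOC][14-37 FREE]
Op 4: free(b) -> (freed b); heap: [0-37 FREE]
Op 5: c = malloc(1) -> c = 0; heap: [0-0 ALLOC][1-37 FREE]
Op 6: d = malloc(1) -> d = 1; heap: [0-0 ALLOC][1-1 ALLOC][2-37 FREE]
Op 7: d = realloc(d, 19) -> d = 1; heap: [0-0 ALLOC][1-19 ALLOC][20-37 FREE]
free(d): d = 1 -> block [1-19 ALLOC]; mark free, coalesce with adjacent free neighbors -> [0-0 ALLOC][1-37 FREE]

Answer: [0-0 ALLOC][1-37 FREE]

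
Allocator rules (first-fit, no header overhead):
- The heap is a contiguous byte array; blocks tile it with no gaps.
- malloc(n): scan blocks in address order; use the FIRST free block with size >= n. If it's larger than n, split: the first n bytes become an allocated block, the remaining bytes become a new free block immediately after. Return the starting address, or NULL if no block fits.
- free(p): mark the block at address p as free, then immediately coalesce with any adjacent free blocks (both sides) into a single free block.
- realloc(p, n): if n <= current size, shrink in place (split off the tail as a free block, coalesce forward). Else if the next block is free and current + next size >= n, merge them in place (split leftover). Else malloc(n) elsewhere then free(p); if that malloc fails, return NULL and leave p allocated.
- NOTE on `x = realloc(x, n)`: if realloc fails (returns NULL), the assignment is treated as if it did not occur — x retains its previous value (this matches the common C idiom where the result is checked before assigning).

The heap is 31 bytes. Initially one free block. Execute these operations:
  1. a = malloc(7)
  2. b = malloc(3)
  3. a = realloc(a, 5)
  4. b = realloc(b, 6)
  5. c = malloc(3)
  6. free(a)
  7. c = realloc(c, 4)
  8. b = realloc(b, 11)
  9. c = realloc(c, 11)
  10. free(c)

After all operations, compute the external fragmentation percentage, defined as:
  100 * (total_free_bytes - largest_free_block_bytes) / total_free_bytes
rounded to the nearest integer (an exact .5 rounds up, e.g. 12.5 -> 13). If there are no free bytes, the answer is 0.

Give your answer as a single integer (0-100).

Answer: 15

Derivation:
Op 1: a = malloc(7) -> a = 0; heap: [0-6 ALLOC][7-30 FREE]
Op 2: b = malloc(3) -> b = 7; heap: [0-6 ALLOC][7-9 ALLOC][10-30 FREE]
Op 3: a = realloc(a, 5) -> a = 0; heap: [0-4 ALLOC][5-6 FREE][7-9 ALLOC][10-30 FREE]
Op 4: b = realloc(b, 6) -> b = 7; heap: [0-4 ALLOC][5-6 FREE][7-12 ALLOC][13-30 FREE]
Op 5: c = malloc(3) -> c = 13; heap: [0-4 ALLOC][5-6 FREE][7-12 ALLOC][13-15 ALLOC][16-30 FREE]
Op 6: free(a) -> (freed a); heap: [0-6 FREE][7-12 ALLOC][13-15 ALLOC][16-30 FREE]
Op 7: c = realloc(c, 4) -> c = 13; heap: [0-6 FREE][7-12 ALLOC][13-16 ALLOC][17-30 FREE]
Op 8: b = realloc(b, 11) -> b = 17; heap: [0-12 FREE][13-16 ALLOC][17-27 ALLOC][28-30 FREE]
Op 9: c = realloc(c, 11) -> c = 0; heap: [0-10 ALLOC][11-16 FREE][17-27 ALLOC][28-30 FREE]
Op 10: free(c) -> (freed c); heap: [0-16 FREE][17-27 ALLOC][28-30 FREE]
Free blocks: [17 3] total_free=20 largest=17 -> 100*(20-17)/20 = 300/20 = 15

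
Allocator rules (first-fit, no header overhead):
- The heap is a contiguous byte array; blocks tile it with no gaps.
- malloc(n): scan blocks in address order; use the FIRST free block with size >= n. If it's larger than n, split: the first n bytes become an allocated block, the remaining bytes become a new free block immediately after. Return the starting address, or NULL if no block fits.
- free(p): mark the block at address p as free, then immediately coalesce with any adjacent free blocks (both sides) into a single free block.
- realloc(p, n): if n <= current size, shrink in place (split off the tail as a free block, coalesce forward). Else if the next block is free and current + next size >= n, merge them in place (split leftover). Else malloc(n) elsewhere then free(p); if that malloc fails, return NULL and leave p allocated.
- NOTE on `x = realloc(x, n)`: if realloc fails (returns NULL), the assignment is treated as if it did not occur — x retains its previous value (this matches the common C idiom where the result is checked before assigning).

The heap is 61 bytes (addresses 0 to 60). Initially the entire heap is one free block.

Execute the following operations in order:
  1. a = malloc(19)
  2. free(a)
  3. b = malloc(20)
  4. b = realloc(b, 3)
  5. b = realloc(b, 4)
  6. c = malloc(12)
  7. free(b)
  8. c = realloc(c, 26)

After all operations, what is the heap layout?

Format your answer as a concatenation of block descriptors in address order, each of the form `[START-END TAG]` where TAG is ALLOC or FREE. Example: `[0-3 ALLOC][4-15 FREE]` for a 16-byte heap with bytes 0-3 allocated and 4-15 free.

Op 1: a = malloc(19) -> a = 0; heap: [0-18 ALLOC][19-60 FREE]
Op 2: free(a) -> (freed a); heap: [0-60 FREE]
Op 3: b = malloc(20) -> b = 0; heap: [0-19 ALLOC][20-60 FREE]
Op 4: b = realloc(b, 3) -> b = 0; heap: [0-2 ALLOC][3-60 FREE]
Op 5: b = realloc(b, 4) -> b = 0; heap: [0-3 ALLOC][4-60 FREE]
Op 6: c = malloc(12) -> c = 4; heap: [0-3 ALLOC][4-15 ALLOC][16-60 FREE]
Op 7: free(b) -> (freed b); heap: [0-3 FREE][4-15 ALLOC][16-60 FREE]
Op 8: c = realloc(c, 26) -> c = 4; heap: [0-3 FREE][4-29 ALLOC][30-60 FREE]

Answer: [0-3 FREE][4-29 ALLOC][30-60 FREE]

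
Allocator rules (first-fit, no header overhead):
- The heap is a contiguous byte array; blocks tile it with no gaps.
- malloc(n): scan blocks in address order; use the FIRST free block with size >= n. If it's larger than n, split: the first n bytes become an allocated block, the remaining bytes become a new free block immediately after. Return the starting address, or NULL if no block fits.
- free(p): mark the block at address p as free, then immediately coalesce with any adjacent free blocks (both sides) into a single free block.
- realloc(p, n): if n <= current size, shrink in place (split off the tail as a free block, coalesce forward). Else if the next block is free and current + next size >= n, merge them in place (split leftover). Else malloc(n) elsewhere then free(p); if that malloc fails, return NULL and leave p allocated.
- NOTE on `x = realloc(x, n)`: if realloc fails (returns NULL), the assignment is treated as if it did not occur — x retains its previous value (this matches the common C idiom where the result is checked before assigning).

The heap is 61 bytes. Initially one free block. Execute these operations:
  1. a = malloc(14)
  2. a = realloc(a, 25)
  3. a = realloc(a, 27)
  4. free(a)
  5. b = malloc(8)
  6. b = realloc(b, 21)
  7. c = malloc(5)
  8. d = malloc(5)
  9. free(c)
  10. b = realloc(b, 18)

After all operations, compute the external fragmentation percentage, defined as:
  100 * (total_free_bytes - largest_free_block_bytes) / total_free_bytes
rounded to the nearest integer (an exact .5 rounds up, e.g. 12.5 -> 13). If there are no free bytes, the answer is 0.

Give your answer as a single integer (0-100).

Op 1: a = malloc(14) -> a = 0; heap: [0-13 ALLOC][14-60 FREE]
Op 2: a = realloc(a, 25) -> a = 0; heap: [0-24 ALLOC][25-60 FREE]
Op 3: a = realloc(a, 27) -> a = 0; heap: [0-26 ALLOC][27-60 FREE]
Op 4: free(a) -> (freed a); heap: [0-60 FREE]
Op 5: b = malloc(8) -> b = 0; heap: [0-7 ALLOC][8-60 FREE]
Op 6: b = realloc(b, 21) -> b = 0; heap: [0-20 ALLOC][21-60 FREE]
Op 7: c = malloc(5) -> c = 21; heap: [0-20 ALLOC][21-25 ALLOC][26-60 FREE]
Op 8: d = malloc(5) -> d = 26; heap: [0-20 ALLOC][21-25 ALLOC][26-30 ALLOC][31-60 FREE]
Op 9: free(c) -> (freed c); heap: [0-20 ALLOC][21-25 FREE][26-30 ALLOC][31-60 FREE]
Op 10: b = realloc(b, 18) -> b = 0; heap: [0-17 ALLOC][18-25 FREE][26-30 ALLOC][31-60 FREE]
Free blocks: [8 30] total_free=38 largest=30 -> 100*(38-30)/38 = 800/38 ≈ 21.053 -> rounds to 21

Answer: 21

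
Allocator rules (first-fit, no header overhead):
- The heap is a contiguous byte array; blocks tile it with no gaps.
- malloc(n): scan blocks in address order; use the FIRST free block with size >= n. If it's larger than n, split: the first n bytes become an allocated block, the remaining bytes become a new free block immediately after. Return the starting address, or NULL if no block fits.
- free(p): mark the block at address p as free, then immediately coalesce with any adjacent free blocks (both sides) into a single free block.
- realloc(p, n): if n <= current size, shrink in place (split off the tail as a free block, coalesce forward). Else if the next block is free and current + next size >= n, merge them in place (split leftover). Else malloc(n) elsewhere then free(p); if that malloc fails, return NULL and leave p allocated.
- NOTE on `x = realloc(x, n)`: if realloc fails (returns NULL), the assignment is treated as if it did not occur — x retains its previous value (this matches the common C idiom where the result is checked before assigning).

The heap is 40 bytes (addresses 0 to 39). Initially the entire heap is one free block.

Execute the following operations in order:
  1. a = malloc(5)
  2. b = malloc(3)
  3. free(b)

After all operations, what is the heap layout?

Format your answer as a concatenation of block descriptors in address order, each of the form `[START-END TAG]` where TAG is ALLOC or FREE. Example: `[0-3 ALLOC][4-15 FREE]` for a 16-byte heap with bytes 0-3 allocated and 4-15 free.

Op 1: a = malloc(5) -> a = 0; heap: [0-4 ALLOC][5-39 FREE]
Op 2: b = malloc(3) -> b = 5; heap: [0-4 ALLOC][5-7 ALLOC][8-39 FREE]
Op 3: free(b) -> (freed b); heap: [0-4 ALLOC][5-39 FREE]

Answer: [0-4 ALLOC][5-39 FREE]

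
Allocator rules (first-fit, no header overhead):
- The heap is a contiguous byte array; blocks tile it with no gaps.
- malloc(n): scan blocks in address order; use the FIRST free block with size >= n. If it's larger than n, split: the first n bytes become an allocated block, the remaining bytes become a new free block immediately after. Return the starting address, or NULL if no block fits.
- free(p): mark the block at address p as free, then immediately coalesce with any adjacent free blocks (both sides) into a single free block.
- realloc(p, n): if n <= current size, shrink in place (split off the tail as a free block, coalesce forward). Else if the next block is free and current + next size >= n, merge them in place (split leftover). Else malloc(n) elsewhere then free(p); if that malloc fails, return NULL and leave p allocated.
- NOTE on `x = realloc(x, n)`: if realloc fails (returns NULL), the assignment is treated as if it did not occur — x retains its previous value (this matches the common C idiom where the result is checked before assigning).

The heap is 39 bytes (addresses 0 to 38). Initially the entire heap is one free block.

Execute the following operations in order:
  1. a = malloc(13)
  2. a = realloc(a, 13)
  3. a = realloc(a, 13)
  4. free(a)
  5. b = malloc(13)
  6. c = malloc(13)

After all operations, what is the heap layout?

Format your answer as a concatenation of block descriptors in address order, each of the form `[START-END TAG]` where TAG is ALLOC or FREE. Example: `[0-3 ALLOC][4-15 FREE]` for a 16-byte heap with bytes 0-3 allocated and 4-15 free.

Answer: [0-12 ALLOC][13-25 ALLOC][26-38 FREE]

Derivation:
Op 1: a = malloc(13) -> a = 0; heap: [0-12 ALLOC][13-38 FREE]
Op 2: a = realloc(a, 13) -> a = 0; heap: [0-12 ALLOC][13-38 FREE]
Op 3: a = realloc(a, 13) -> a = 0; heap: [0-12 ALLOC][13-38 FREE]
Op 4: free(a) -> (freed a); heap: [0-38 FREE]
Op 5: b = malloc(13) -> b = 0; heap: [0-12 ALLOC][13-38 FREE]
Op 6: c = malloc(13) -> c = 13; heap: [0-12 ALLOC][13-25 ALLOC][26-38 FREE]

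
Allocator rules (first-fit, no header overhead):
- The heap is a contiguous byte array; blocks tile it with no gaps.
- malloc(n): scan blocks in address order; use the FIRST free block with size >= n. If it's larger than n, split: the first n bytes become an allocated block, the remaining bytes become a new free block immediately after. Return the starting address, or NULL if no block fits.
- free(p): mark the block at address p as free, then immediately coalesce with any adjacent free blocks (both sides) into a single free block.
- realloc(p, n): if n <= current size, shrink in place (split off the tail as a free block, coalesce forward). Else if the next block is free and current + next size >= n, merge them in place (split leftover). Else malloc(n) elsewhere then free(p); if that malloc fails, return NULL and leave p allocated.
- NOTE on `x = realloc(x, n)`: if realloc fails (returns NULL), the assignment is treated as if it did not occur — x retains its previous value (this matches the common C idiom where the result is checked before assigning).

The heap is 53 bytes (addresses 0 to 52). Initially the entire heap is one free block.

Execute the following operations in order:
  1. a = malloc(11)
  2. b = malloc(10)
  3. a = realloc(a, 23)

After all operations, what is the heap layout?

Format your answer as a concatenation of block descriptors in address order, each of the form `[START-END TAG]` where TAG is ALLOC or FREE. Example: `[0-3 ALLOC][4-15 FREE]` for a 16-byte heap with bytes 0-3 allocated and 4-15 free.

Op 1: a = malloc(11) -> a = 0; heap: [0-10 ALLOC][11-52 FREE]
Op 2: b = malloc(10) -> b = 11; heap: [0-10 ALLOC][11-20 ALLOC][21-52 FREE]
Op 3: a = realloc(a, 23) -> a = 21; heap: [0-10 FREE][11-20 ALLOC][21-43 ALLOC][44-52 FREE]

Answer: [0-10 FREE][11-20 ALLOC][21-43 ALLOC][44-52 FREE]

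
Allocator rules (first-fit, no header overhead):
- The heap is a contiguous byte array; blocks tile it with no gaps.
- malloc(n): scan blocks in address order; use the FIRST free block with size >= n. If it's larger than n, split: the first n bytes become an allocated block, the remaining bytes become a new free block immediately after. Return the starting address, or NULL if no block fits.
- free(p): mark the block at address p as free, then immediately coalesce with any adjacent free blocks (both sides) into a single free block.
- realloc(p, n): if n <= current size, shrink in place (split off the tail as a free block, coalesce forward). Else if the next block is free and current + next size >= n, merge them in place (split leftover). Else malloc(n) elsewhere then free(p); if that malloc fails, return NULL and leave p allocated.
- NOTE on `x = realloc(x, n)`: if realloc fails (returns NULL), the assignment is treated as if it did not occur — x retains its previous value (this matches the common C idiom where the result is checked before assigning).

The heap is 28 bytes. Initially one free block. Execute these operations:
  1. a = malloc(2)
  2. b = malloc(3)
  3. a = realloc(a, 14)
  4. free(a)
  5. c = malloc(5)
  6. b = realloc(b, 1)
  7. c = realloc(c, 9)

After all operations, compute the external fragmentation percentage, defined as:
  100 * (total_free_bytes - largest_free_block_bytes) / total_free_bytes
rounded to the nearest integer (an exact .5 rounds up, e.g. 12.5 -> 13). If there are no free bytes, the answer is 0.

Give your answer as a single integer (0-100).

Answer: 22

Derivation:
Op 1: a = malloc(2) -> a = 0; heap: [0-1 ALLOC][2-27 FREE]
Op 2: b = malloc(3) -> b = 2; heap: [0-1 ALLOC][2-4 ALLOC][5-27 FREE]
Op 3: a = realloc(a, 14) -> a = 5; heap: [0-1 FREE][2-4 ALLOC][5-18 ALLOC][19-27 FREE]
Op 4: free(a) -> (freed a); heap: [0-1 FREE][2-4 ALLOC][5-27 FREE]
Op 5: c = malloc(5) -> c = 5; heap: [0-1 FREE][2-4 ALLOC][5-9 ALLOC][10-27 FREE]
Op 6: b = realloc(b, 1) -> b = 2; heap: [0-1 FREE][2-2 ALLOC][3-4 FREE][5-9 ALLOC][10-27 FREE]
Op 7: c = realloc(c, 9) -> c = 5; heap: [0-1 FREE][2-2 ALLOC][3-4 FREE][5-13 ALLOC][14-27 FREE]
Free blocks: [2 2 14] total_free=18 largest=14 -> 100*(18-14)/18 = 400/18 ≈ 22.222 -> rounds to 22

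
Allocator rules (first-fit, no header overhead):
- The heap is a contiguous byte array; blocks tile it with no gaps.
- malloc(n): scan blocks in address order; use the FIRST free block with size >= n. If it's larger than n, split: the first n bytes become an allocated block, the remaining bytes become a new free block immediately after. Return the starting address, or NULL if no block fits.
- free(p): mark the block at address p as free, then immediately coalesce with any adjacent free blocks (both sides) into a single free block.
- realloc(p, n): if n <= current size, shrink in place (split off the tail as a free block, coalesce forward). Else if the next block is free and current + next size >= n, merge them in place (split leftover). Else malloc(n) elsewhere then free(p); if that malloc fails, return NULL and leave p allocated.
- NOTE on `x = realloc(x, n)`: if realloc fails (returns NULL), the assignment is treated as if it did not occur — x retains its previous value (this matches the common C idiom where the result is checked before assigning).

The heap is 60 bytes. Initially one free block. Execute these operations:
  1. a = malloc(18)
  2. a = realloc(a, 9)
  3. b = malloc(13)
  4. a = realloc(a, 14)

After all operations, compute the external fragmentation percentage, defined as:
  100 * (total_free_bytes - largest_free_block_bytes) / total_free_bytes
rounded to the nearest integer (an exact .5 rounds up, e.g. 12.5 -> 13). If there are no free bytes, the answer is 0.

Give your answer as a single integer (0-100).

Answer: 27

Derivation:
Op 1: a = malloc(18) -> a = 0; heap: [0-17 ALLOC][18-59 FREE]
Op 2: a = realloc(a, 9) -> a = 0; heap: [0-8 ALLOC][9-59 FREE]
Op 3: b = malloc(13) -> b = 9; heap: [0-8 ALLOC][9-21 ALLOC][22-59 FREE]
Op 4: a = realloc(a, 14) -> a = 22; heap: [0-8 FREE][9-21 ALLOC][22-35 ALLOC][36-59 FREE]
Free blocks: [9 24] total_free=33 largest=24 -> 100*(33-24)/33 = 900/33 ≈ 27.273 -> rounds to 27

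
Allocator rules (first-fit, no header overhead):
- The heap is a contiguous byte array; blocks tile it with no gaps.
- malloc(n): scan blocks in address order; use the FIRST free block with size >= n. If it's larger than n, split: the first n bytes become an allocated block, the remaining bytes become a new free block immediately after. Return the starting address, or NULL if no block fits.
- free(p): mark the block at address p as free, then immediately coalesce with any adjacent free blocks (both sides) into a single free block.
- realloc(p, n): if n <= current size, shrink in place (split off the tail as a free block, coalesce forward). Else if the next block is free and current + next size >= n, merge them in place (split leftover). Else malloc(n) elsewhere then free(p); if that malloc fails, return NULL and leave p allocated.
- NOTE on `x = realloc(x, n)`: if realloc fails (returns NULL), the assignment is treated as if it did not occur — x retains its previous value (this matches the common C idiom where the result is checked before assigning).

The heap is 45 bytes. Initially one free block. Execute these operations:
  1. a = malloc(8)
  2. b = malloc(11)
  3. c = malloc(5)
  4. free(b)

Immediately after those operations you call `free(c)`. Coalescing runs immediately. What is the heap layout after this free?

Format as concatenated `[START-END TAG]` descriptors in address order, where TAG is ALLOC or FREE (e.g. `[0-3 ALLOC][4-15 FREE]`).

Op 1: a = malloc(8) -> a = 0; heap: [0-7 ALLOC][8-44 FREE]
Op 2: b = malloc(11) -> b = 8; heap: [0-7 ALLOC][8-18 ALLOC][19-44 FREE]
Op 3: c = malloc(5) -> c = 19; heap: [0-7 ALLOC][8-18 ALLOC][19-23 ALLOC][24-44 FREE]
Op 4: free(b) -> (freed b); heap: [0-7 ALLOC][8-18 FREE][19-23 ALLOC][24-44 FREE]
free(c): c = 19 -> block [19-23 ALLOC]; mark free, coalesce with adjacent free neighbors -> [0-7 ALLOC][8-44 FREE]

Answer: [0-7 ALLOC][8-44 FREE]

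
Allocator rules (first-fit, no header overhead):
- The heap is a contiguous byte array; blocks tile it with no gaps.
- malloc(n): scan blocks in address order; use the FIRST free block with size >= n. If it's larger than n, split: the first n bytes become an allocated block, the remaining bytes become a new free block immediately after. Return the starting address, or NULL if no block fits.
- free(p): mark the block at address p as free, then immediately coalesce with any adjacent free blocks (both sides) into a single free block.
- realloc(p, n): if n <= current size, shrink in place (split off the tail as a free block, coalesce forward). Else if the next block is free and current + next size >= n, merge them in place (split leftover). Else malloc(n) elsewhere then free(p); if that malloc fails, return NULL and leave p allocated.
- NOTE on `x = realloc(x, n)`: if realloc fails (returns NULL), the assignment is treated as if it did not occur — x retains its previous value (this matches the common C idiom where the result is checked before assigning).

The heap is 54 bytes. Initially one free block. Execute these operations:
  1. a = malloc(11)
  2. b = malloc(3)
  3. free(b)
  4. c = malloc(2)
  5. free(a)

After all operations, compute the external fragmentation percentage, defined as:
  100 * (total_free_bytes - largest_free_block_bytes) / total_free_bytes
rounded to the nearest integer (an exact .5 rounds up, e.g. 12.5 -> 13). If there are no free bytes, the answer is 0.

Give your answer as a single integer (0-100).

Op 1: a = malloc(11) -> a = 0; heap: [0-10 ALLOC][11-53 FREE]
Op 2: b = malloc(3) -> b = 11; heap: [0-10 ALLOC][11-13 ALLOC][14-53 FREE]
Op 3: free(b) -> (freed b); heap: [0-10 ALLOC][11-53 FREE]
Op 4: c = malloc(2) -> c = 11; heap: [0-10 ALLOC][11-12 ALLOC][13-53 FREE]
Op 5: free(a) -> (freed a); heap: [0-10 FREE][11-12 ALLOC][13-53 FREE]
Free blocks: [11 41] total_free=52 largest=41 -> 100*(52-41)/52 = 1100/52 ≈ 21.154 -> rounds to 21

Answer: 21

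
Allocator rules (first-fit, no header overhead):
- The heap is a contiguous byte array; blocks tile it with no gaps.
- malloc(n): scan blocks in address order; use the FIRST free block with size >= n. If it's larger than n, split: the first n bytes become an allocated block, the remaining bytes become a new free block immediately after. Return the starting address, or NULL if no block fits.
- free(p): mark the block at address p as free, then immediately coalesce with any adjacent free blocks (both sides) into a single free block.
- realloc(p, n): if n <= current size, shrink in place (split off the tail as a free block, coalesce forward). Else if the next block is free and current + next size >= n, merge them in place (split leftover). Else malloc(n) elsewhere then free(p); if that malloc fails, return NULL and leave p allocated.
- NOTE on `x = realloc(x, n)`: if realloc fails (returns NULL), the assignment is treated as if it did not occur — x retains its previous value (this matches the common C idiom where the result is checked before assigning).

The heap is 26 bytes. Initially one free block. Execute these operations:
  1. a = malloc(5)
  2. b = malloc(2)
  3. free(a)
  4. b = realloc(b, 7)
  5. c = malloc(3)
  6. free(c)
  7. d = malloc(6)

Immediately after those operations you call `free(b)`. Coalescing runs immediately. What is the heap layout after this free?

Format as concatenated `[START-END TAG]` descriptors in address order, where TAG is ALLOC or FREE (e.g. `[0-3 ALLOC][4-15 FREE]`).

Answer: [0-11 FREE][12-17 ALLOC][18-25 FREE]

Derivation:
Op 1: a = malloc(5) -> a = 0; heap: [0-4 ALLOC][5-25 FREE]
Op 2: b = malloc(2) -> b = 5; heap: [0-4 ALLOC][5-6 ALLOC][7-25 FREE]
Op 3: free(a) -> (freed a); heap: [0-4 FREE][5-6 ALLOC][7-25 FREE]
Op 4: b = realloc(b, 7) -> b = 5; heap: [0-4 FREE][5-11 ALLOC][12-25 FREE]
Op 5: c = malloc(3) -> c = 0; heap: [0-2 ALLOC][3-4 FREE][5-11 ALLOC][12-25 FREE]
Op 6: free(c) -> (freed c); heap: [0-4 FREE][5-11 ALLOC][12-25 FREE]
Op 7: d = malloc(6) -> d = 12; heap: [0-4 FREE][5-11 ALLOC][12-17 ALLOC][18-25 FREE]
free(b): b = 5 -> block [5-11 ALLOC]; mark free, coalesce with adjacent free neighbors -> [0-11 FREE][12-17 ALLOC][18-25 FREE]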